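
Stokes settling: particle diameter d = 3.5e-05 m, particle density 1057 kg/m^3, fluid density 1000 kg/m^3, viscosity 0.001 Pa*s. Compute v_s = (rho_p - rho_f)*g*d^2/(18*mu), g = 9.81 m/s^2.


Density difference: rho_p - rho_f = 1057 - 1000 = 57 kg/m^3
d^2 = (3.5e-05)^2 = 1.225e-09 m^2
Numerator = (rho_p - rho_f) * g * d^2 = 57 * 9.81 * 1.225e-09 = 6.8498325e-07
Denominator = 18 * mu = 18 * 0.001 = 0.018
v_s = 6.8498325e-07 / 0.018 = 3.80546e-05 m/s
Check: Re = rho_f * v_s * d / mu = 1000 * 3.80546e-05 * 3.5e-05 / 0.001 = 0.00133 < 1, so Stokes' law applies.

3.80546e-05 m/s


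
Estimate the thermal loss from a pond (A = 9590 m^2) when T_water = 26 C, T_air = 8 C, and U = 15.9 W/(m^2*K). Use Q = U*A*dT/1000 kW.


Temperature difference dT = 26 - 8 = 18 K
Heat loss (W) = U * A * dT = 15.9 * 9590 * 18 = 2744658 W
Convert to kW: 2744658 / 1000 = 2744.658 kW

2744.658 kW


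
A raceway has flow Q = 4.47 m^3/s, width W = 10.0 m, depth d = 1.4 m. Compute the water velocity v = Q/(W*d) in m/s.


Cross-sectional area = W * d = 10.0 * 1.4 = 14 m^2
Velocity = Q / A = 4.47 / 14 = 0.319286 m/s

0.319286 m/s


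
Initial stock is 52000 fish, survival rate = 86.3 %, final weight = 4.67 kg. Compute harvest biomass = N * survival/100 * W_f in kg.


Survivors = 52000 * 86.3/100 = 44876 fish
Harvest biomass = survivors * W_f = 44876 * 4.67 = 209570.92 kg

209570.92 kg


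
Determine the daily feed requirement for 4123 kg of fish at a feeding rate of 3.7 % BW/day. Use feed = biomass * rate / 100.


Feeding rate fraction = 3.7% / 100 = 0.037
Daily feed = 4123 kg * 0.037 = 152.551 kg/day

152.551 kg/day


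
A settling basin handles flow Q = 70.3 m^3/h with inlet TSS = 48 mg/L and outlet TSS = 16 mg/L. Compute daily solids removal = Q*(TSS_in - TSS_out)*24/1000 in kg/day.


Concentration drop: TSS_in - TSS_out = 48 - 16 = 32 mg/L
Hourly solids removed = Q * dTSS = 70.3 m^3/h * 32 mg/L = 2249.6 g/h  (m^3/h * mg/L = g/h)
Daily solids removed = 2249.6 * 24 = 53990.4 g/day
Convert g to kg: 53990.4 / 1000 = 53.9904 kg/day

53.9904 kg/day


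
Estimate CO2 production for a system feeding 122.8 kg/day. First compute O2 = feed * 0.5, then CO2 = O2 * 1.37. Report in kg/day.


O2 = 122.8 * 0.5 = 61.4
CO2 = 61.4 * 1.37 = 84.118

84.118 kg/day


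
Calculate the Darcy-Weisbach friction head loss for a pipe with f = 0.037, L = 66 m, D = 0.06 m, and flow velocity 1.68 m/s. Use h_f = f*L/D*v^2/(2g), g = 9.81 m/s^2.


v^2 = 1.68^2 = 2.8224 m^2/s^2
L/D = 66/0.06 = 1100
h_f = f*(L/D)*v^2/(2g) = 0.037 * 1100 * 2.8224 / 19.62 = 5.85483 m

5.85483 m


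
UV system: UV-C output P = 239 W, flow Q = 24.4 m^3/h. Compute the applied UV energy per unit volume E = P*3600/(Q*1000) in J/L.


Energy delivered per hour = 239 W * 3600 s = 860400 J/h
Volume treated per hour = 24.4 m^3/h * 1000 = 24400 L/h
dose = 860400 / 24400 = 35.2623 J/L

35.2623 J/L


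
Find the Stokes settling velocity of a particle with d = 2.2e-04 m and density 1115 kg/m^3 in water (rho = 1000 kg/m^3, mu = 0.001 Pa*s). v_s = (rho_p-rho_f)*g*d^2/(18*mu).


Density difference: rho_p - rho_f = 1115 - 1000 = 115 kg/m^3
d^2 = (2.2e-04)^2 = 4.84e-08 m^2
Numerator = (rho_p - rho_f) * g * d^2 = 115 * 9.81 * 4.84e-08 = 5.460246e-05
Denominator = 18 * mu = 18 * 0.001 = 0.018
v_s = 5.460246e-05 / 0.018 = 0.00303347 m/s
Check: Re = rho_f * v_s * d / mu = 1000 * 0.00303347 * 2.2e-04 / 0.001 = 0.667 < 1, so Stokes' law applies.

0.00303347 m/s


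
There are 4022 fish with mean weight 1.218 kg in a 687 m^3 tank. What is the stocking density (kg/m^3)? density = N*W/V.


Total biomass = 4022 fish * 1.218 kg = 4898.796 kg
Density = total biomass / volume = 4898.796 / 687 = 7.13071 kg/m^3

7.13071 kg/m^3


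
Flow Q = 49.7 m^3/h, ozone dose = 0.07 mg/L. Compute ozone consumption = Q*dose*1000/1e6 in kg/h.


O3 demand (mg/h) = Q * dose * 1000 = 49.7 * 0.07 * 1000 = 3479 mg/h
Convert mg to kg: 3479 / 1e6 = 0.003479 kg/h

0.003479 kg/h


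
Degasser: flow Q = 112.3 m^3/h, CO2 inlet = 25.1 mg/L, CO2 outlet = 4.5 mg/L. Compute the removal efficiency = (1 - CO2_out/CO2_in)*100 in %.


CO2_out / CO2_in = 4.5 / 25.1 = 0.17928287
Fraction remaining = 0.17928287
efficiency = (1 - 0.17928287) * 100 = 82.0717 %

82.0717 %


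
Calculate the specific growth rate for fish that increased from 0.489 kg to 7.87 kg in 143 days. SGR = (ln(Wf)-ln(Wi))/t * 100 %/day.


ln(W_f) = ln(7.87) = 2.0630581
ln(W_i) = ln(0.489) = -0.71539279
ln(W_f) - ln(W_i) = 2.0630581 - -0.71539279 = 2.7784509
SGR = 2.7784509 / 143 * 100 = 1.94297 %/day

1.94297 %/day


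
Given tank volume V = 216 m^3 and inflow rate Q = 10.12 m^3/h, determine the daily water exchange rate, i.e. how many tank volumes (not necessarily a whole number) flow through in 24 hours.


Daily flow volume = 10.12 m^3/h * 24 h = 242.88 m^3/day
Exchanges = daily flow / tank volume = 242.88 / 216 = 1.12444 exchanges/day

1.12444 exchanges/day


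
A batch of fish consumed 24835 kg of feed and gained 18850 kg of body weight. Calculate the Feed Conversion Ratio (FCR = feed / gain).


FCR = feed consumed / weight gained
FCR = 24835 kg / 18850 kg = 1.31751

1.31751


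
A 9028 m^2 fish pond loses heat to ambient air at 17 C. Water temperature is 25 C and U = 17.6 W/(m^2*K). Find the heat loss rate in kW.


Temperature difference dT = 25 - 17 = 8 K
Heat loss (W) = U * A * dT = 17.6 * 9028 * 8 = 1271142.4 W
Convert to kW: 1271142.4 / 1000 = 1271.1424 kW

1271.1424 kW


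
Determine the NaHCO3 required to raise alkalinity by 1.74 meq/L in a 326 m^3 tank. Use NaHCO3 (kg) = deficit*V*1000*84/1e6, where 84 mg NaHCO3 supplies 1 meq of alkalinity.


Tank volume in L = 326 m^3 * 1000 = 326000 L
Total meq required = 1.74 meq/L * 326000 L = 567240 meq
NaHCO3 mass = 567240 meq * 84 mg/meq / 1e6 = 47.6482 kg

47.6482 kg


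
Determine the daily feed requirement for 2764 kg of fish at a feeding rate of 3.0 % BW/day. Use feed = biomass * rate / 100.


Feeding rate fraction = 3.0% / 100 = 0.03
Daily feed = 2764 kg * 0.03 = 82.92 kg/day

82.92 kg/day


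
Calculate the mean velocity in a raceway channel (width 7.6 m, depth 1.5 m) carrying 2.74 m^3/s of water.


Cross-sectional area = W * d = 7.6 * 1.5 = 11.4 m^2
Velocity = Q / A = 2.74 / 11.4 = 0.240351 m/s

0.240351 m/s


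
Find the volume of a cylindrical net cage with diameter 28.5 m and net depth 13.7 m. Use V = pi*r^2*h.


r = d/2 = 28.5/2 = 14.25 m
Base area = pi*r^2 = pi*14.25^2 = 637.93966 m^2
Volume = 637.93966 * 13.7 = 8739.77 m^3

8739.77 m^3


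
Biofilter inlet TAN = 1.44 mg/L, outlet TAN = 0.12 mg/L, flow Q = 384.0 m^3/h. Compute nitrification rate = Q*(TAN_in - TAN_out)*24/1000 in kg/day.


Concentration drop: TAN_in - TAN_out = 1.44 - 0.12 = 1.32 mg/L
Hourly TAN removed = Q * dTAN = 384.0 m^3/h * 1.32 mg/L = 506.88 g/h  (m^3/h * mg/L = g/h)
Daily TAN removed = 506.88 * 24 = 12165.12 g/day
Convert to kg/day: 12165.12 / 1000 = 12.16512 kg/day

12.16512 kg/day


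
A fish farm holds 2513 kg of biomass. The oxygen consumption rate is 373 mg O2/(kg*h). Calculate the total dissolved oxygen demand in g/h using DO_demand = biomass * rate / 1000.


Total O2 consumption (mg/h) = 2513 kg * 373 mg/(kg*h) = 937349 mg/h
Convert to g/h: 937349 / 1000 = 937.349 g/h

937.349 g/h


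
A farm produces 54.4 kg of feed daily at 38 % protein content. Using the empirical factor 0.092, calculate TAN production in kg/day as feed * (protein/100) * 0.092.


Protein in feed = 54.4 * 38/100 = 20.672 kg/day
TAN = protein * 0.092 = 20.672 * 0.092 = 1.901824 kg/day

1.901824 kg/day


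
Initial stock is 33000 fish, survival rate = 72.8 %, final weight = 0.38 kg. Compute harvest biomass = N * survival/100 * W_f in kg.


Survivors = 33000 * 72.8/100 = 24024 fish
Harvest biomass = survivors * W_f = 24024 * 0.38 = 9129.12 kg

9129.12 kg


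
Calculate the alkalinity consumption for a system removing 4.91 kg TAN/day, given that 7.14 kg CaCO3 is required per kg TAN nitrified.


Alkalinity factor: 7.14 kg CaCO3 consumed per kg TAN nitrified
alk = 4.91 kg TAN * 7.14 = 35.0574 kg CaCO3/day

35.0574 kg CaCO3/day


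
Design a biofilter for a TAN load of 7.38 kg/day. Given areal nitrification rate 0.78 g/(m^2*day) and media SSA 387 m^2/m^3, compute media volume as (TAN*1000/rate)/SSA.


A = 7.38*1000 / 0.78 = 9461.5385 m^2
V = 9461.5385 / 387 = 24.4484

24.4484 m^3


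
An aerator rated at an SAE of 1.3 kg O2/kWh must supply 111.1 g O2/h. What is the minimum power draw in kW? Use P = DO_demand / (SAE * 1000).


SAE in g O2/kWh = 1.3 * 1000 = 1300 g/kWh
P = DO_demand / SAE_g = 111.1 / 1300 = 0.0854615 kW

0.0854615 kW


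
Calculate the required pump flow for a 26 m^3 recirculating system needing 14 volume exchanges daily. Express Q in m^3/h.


Daily recirculation volume = 26 m^3 * 14 = 364 m^3/day
Flow rate Q = daily volume / 24 h = 364 / 24 = 15.1667 m^3/h

15.1667 m^3/h


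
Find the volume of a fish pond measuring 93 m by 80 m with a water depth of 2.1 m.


Base area = L * W = 93 * 80 = 7440 m^2
Volume = area * depth = 7440 * 2.1 = 15624 m^3

15624 m^3


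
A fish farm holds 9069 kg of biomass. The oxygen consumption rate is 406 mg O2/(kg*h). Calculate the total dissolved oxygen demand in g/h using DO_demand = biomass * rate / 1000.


Total O2 consumption (mg/h) = 9069 kg * 406 mg/(kg*h) = 3682014 mg/h
Convert to g/h: 3682014 / 1000 = 3682.014 g/h

3682.014 g/h


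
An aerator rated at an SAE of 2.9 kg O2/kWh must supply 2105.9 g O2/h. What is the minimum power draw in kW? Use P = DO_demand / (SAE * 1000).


SAE in g O2/kWh = 2.9 * 1000 = 2900 g/kWh
P = DO_demand / SAE_g = 2105.9 / 2900 = 0.726172 kW

0.726172 kW


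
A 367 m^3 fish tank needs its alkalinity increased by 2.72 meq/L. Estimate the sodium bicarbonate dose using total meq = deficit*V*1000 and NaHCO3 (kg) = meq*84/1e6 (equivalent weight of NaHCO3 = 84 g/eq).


Tank volume in L = 367 m^3 * 1000 = 367000 L
Total meq required = 2.72 meq/L * 367000 L = 998240 meq
NaHCO3 mass = 998240 meq * 84 mg/meq / 1e6 = 83.8522 kg

83.8522 kg


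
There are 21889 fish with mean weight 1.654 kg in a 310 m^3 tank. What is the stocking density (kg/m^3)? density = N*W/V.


Total biomass = 21889 fish * 1.654 kg = 36204.406 kg
Density = total biomass / volume = 36204.406 / 310 = 116.788 kg/m^3

116.788 kg/m^3


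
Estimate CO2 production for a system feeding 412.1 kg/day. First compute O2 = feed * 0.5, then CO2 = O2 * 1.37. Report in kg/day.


O2 = 412.1 * 0.5 = 206.05
CO2 = 206.05 * 1.37 = 282.2885

282.2885 kg/day


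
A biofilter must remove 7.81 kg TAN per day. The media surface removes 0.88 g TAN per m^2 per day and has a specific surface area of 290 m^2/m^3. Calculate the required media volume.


A = 7.81*1000 / 0.88 = 8875 m^2
V = 8875 / 290 = 30.6034

30.6034 m^3


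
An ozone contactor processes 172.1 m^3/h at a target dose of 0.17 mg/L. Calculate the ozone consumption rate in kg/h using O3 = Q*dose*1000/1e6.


O3 demand (mg/h) = Q * dose * 1000 = 172.1 * 0.17 * 1000 = 29257 mg/h
Convert mg to kg: 29257 / 1e6 = 0.029257 kg/h

0.029257 kg/h


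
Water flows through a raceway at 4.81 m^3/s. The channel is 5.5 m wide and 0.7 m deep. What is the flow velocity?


Cross-sectional area = W * d = 5.5 * 0.7 = 3.85 m^2
Velocity = Q / A = 4.81 / 3.85 = 1.24935 m/s

1.24935 m/s


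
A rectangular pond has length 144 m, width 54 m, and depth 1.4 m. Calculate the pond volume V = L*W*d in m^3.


Base area = L * W = 144 * 54 = 7776 m^2
Volume = area * depth = 7776 * 1.4 = 10886.4 m^3

10886.4 m^3


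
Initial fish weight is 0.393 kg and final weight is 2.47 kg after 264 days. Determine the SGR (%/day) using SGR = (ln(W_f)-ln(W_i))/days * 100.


ln(W_f) = ln(2.47) = 0.90421815
ln(W_i) = ln(0.393) = -0.93394567
ln(W_f) - ln(W_i) = 0.90421815 - -0.93394567 = 1.8381638
SGR = 1.8381638 / 264 * 100 = 0.696274 %/day

0.696274 %/day


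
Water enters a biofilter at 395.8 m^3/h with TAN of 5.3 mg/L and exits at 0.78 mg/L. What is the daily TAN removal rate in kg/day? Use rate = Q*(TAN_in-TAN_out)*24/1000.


Concentration drop: TAN_in - TAN_out = 5.3 - 0.78 = 4.52 mg/L
Hourly TAN removed = Q * dTAN = 395.8 m^3/h * 4.52 mg/L = 1789.016 g/h  (m^3/h * mg/L = g/h)
Daily TAN removed = 1789.016 * 24 = 42936.384 g/day
Convert to kg/day: 42936.384 / 1000 = 42.936384 kg/day

42.936384 kg/day


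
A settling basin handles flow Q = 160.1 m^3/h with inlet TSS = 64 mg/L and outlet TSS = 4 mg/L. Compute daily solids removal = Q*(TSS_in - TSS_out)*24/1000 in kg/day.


Concentration drop: TSS_in - TSS_out = 64 - 4 = 60 mg/L
Hourly solids removed = Q * dTSS = 160.1 m^3/h * 60 mg/L = 9606 g/h  (m^3/h * mg/L = g/h)
Daily solids removed = 9606 * 24 = 230544 g/day
Convert g to kg: 230544 / 1000 = 230.544 kg/day

230.544 kg/day


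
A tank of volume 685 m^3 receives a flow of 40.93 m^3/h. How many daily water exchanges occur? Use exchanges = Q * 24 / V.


Daily flow volume = 40.93 m^3/h * 24 h = 982.32 m^3/day
Exchanges = daily flow / tank volume = 982.32 / 685 = 1.43404 exchanges/day

1.43404 exchanges/day


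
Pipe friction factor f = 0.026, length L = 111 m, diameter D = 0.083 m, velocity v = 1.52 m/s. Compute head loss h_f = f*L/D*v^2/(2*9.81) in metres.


v^2 = 1.52^2 = 2.3104 m^2/s^2
L/D = 111/0.083 = 1337.3494
h_f = f*(L/D)*v^2/(2g) = 0.026 * 1337.3494 * 2.3104 / 19.62 = 4.09455 m

4.09455 m


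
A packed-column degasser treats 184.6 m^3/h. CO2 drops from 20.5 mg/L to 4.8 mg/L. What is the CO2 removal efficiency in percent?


CO2_out / CO2_in = 4.8 / 20.5 = 0.23414634
Fraction remaining = 0.23414634
efficiency = (1 - 0.23414634) * 100 = 76.5854 %

76.5854 %


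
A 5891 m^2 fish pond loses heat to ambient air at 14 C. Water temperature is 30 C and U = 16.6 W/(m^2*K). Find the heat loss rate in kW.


Temperature difference dT = 30 - 14 = 16 K
Heat loss (W) = U * A * dT = 16.6 * 5891 * 16 = 1564649.6 W
Convert to kW: 1564649.6 / 1000 = 1564.6496 kW

1564.6496 kW


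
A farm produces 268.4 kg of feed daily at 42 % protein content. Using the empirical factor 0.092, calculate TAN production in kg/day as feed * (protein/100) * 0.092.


Protein in feed = 268.4 * 42/100 = 112.728 kg/day
TAN = protein * 0.092 = 112.728 * 0.092 = 10.370976 kg/day

10.370976 kg/day


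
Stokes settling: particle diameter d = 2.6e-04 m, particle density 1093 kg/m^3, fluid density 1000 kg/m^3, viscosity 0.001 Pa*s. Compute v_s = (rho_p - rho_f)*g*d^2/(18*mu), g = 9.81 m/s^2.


Density difference: rho_p - rho_f = 1093 - 1000 = 93 kg/m^3
d^2 = (2.6e-04)^2 = 6.76e-08 m^2
Numerator = (rho_p - rho_f) * g * d^2 = 93 * 9.81 * 6.76e-08 = 6.1673508e-05
Denominator = 18 * mu = 18 * 0.001 = 0.018
v_s = 6.1673508e-05 / 0.018 = 0.00342631 m/s
Check: Re = rho_f * v_s * d / mu = 1000 * 0.00342631 * 2.6e-04 / 0.001 = 0.891 < 1, so Stokes' law applies.

0.00342631 m/s


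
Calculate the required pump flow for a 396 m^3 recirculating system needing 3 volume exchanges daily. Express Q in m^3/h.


Daily recirculation volume = 396 m^3 * 3 = 1188 m^3/day
Flow rate Q = daily volume / 24 h = 1188 / 24 = 49.5 m^3/h

49.5 m^3/h


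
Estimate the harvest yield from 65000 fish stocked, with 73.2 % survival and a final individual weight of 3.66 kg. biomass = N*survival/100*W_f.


Survivors = 65000 * 73.2/100 = 47580 fish
Harvest biomass = survivors * W_f = 47580 * 3.66 = 174142.8 kg

174142.8 kg


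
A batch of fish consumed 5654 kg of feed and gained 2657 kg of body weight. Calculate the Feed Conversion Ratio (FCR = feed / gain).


FCR = feed consumed / weight gained
FCR = 5654 kg / 2657 kg = 2.12796

2.12796


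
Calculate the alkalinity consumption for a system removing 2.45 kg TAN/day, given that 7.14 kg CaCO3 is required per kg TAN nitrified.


Alkalinity factor: 7.14 kg CaCO3 consumed per kg TAN nitrified
alk = 2.45 kg TAN * 7.14 = 17.493 kg CaCO3/day

17.493 kg CaCO3/day


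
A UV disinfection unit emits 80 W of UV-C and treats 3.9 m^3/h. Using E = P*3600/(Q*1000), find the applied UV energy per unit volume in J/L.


Energy delivered per hour = 80 W * 3600 s = 288000 J/h
Volume treated per hour = 3.9 m^3/h * 1000 = 3900 L/h
dose = 288000 / 3900 = 73.8462 J/L

73.8462 J/L


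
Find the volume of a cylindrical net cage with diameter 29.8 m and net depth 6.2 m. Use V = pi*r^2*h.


r = d/2 = 29.8/2 = 14.9 m
Base area = pi*r^2 = pi*14.9^2 = 697.46499 m^2
Volume = 697.46499 * 6.2 = 4324.28 m^3

4324.28 m^3


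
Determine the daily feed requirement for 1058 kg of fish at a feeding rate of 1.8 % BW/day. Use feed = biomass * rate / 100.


Feeding rate fraction = 1.8% / 100 = 0.018
Daily feed = 1058 kg * 0.018 = 19.044 kg/day

19.044 kg/day


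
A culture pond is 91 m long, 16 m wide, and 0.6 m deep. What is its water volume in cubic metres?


Base area = L * W = 91 * 16 = 1456 m^2
Volume = area * depth = 1456 * 0.6 = 873.6 m^3

873.6 m^3


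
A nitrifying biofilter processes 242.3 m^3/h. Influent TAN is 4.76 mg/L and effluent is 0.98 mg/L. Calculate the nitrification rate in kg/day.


Concentration drop: TAN_in - TAN_out = 4.76 - 0.98 = 3.78 mg/L
Hourly TAN removed = Q * dTAN = 242.3 m^3/h * 3.78 mg/L = 915.894 g/h  (m^3/h * mg/L = g/h)
Daily TAN removed = 915.894 * 24 = 21981.456 g/day
Convert to kg/day: 21981.456 / 1000 = 21.981456 kg/day

21.981456 kg/day


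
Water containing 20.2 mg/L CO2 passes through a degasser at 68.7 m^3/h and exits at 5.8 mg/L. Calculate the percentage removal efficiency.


CO2_out / CO2_in = 5.8 / 20.2 = 0.28712871
Fraction remaining = 0.28712871
efficiency = (1 - 0.28712871) * 100 = 71.2871 %

71.2871 %


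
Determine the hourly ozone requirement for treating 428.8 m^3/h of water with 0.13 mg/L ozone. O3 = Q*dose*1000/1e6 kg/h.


O3 demand (mg/h) = Q * dose * 1000 = 428.8 * 0.13 * 1000 = 55744 mg/h
Convert mg to kg: 55744 / 1e6 = 0.055744 kg/h

0.055744 kg/h


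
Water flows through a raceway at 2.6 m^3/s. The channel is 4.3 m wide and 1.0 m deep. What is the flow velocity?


Cross-sectional area = W * d = 4.3 * 1.0 = 4.3 m^2
Velocity = Q / A = 2.6 / 4.3 = 0.604651 m/s

0.604651 m/s


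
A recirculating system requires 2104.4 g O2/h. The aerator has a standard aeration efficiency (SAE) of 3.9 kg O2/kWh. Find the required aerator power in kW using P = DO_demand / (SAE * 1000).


SAE in g O2/kWh = 3.9 * 1000 = 3900 g/kWh
P = DO_demand / SAE_g = 2104.4 / 3900 = 0.53959 kW

0.53959 kW


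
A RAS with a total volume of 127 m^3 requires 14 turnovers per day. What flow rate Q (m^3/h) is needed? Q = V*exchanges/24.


Daily recirculation volume = 127 m^3 * 14 = 1778 m^3/day
Flow rate Q = daily volume / 24 h = 1778 / 24 = 74.0833 m^3/h

74.0833 m^3/h


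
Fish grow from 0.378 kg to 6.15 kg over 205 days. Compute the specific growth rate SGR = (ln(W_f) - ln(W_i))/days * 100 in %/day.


ln(W_f) = ln(6.15) = 1.8164521
ln(W_i) = ln(0.378) = -0.97286108
ln(W_f) - ln(W_i) = 1.8164521 - -0.97286108 = 2.7893132
SGR = 2.7893132 / 205 * 100 = 1.36064 %/day

1.36064 %/day


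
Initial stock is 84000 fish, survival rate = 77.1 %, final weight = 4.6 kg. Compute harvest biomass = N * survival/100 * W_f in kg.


Survivors = 84000 * 77.1/100 = 64764 fish
Harvest biomass = survivors * W_f = 64764 * 4.6 = 297914.4 kg

297914.4 kg


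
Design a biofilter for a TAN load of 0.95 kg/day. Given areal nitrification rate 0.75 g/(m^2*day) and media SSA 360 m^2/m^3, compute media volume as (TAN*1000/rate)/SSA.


A = 0.95*1000 / 0.75 = 1266.6667 m^2
V = 1266.6667 / 360 = 3.51852

3.51852 m^3


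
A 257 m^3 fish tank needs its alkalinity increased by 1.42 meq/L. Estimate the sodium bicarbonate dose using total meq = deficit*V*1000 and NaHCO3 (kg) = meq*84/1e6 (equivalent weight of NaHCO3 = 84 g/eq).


Tank volume in L = 257 m^3 * 1000 = 257000 L
Total meq required = 1.42 meq/L * 257000 L = 364940 meq
NaHCO3 mass = 364940 meq * 84 mg/meq / 1e6 = 30.655 kg

30.655 kg


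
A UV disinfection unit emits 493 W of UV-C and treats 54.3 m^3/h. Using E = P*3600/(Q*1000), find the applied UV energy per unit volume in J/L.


Energy delivered per hour = 493 W * 3600 s = 1774800 J/h
Volume treated per hour = 54.3 m^3/h * 1000 = 54300 L/h
dose = 1774800 / 54300 = 32.6851 J/L

32.6851 J/L


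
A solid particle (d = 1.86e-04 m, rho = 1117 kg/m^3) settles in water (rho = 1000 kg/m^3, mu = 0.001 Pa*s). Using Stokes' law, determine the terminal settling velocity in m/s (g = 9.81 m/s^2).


Density difference: rho_p - rho_f = 1117 - 1000 = 117 kg/m^3
d^2 = (1.86e-04)^2 = 3.4596e-08 m^2
Numerator = (rho_p - rho_f) * g * d^2 = 117 * 9.81 * 3.4596e-08 = 3.9708251e-05
Denominator = 18 * mu = 18 * 0.001 = 0.018
v_s = 3.9708251e-05 / 0.018 = 0.00220601 m/s
Check: Re = rho_f * v_s * d / mu = 1000 * 0.00220601 * 1.86e-04 / 0.001 = 0.41 < 1, so Stokes' law applies.

0.00220601 m/s


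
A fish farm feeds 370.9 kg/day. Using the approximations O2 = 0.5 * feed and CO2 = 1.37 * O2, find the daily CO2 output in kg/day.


O2 = 370.9 * 0.5 = 185.45
CO2 = 185.45 * 1.37 = 254.0665

254.0665 kg/day


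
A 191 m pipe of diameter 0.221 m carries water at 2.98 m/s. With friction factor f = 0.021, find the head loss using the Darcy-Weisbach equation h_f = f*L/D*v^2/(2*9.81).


v^2 = 2.98^2 = 8.8804 m^2/s^2
L/D = 191/0.221 = 864.25339
h_f = f*(L/D)*v^2/(2g) = 0.021 * 864.25339 * 8.8804 / 19.62 = 8.21474 m

8.21474 m


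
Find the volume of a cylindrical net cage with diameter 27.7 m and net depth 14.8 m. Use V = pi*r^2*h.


r = d/2 = 27.7/2 = 13.85 m
Base area = pi*r^2 = pi*13.85^2 = 602.62816 m^2
Volume = 602.62816 * 14.8 = 8918.9 m^3

8918.9 m^3


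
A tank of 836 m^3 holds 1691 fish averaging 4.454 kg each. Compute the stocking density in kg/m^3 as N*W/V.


Total biomass = 1691 fish * 4.454 kg = 7531.714 kg
Density = total biomass / volume = 7531.714 / 836 = 9.00923 kg/m^3

9.00923 kg/m^3


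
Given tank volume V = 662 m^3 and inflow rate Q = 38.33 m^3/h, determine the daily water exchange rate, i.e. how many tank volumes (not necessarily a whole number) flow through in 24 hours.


Daily flow volume = 38.33 m^3/h * 24 h = 919.92 m^3/day
Exchanges = daily flow / tank volume = 919.92 / 662 = 1.38961 exchanges/day

1.38961 exchanges/day


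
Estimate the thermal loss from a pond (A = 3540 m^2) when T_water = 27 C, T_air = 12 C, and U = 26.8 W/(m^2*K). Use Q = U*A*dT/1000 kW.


Temperature difference dT = 27 - 12 = 15 K
Heat loss (W) = U * A * dT = 26.8 * 3540 * 15 = 1423080 W
Convert to kW: 1423080 / 1000 = 1423.08 kW

1423.08 kW


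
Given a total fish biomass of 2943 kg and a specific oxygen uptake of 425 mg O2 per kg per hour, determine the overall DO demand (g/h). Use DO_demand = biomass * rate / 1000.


Total O2 consumption (mg/h) = 2943 kg * 425 mg/(kg*h) = 1250775 mg/h
Convert to g/h: 1250775 / 1000 = 1250.775 g/h

1250.775 g/h


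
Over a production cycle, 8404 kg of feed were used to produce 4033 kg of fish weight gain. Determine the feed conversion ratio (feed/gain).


FCR = feed consumed / weight gained
FCR = 8404 kg / 4033 kg = 2.08381

2.08381


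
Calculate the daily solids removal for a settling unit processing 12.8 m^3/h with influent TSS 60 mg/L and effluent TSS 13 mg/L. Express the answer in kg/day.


Concentration drop: TSS_in - TSS_out = 60 - 13 = 47 mg/L
Hourly solids removed = Q * dTSS = 12.8 m^3/h * 47 mg/L = 601.6 g/h  (m^3/h * mg/L = g/h)
Daily solids removed = 601.6 * 24 = 14438.4 g/day
Convert g to kg: 14438.4 / 1000 = 14.4384 kg/day

14.4384 kg/day


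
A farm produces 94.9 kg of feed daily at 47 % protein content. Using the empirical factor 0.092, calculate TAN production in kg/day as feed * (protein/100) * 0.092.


Protein in feed = 94.9 * 47/100 = 44.603 kg/day
TAN = protein * 0.092 = 44.603 * 0.092 = 4.103476 kg/day

4.103476 kg/day


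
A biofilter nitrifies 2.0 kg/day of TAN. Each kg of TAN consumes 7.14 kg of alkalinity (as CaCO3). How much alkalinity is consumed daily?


Alkalinity factor: 7.14 kg CaCO3 consumed per kg TAN nitrified
alk = 2.0 kg TAN * 7.14 = 14.28 kg CaCO3/day

14.28 kg CaCO3/day


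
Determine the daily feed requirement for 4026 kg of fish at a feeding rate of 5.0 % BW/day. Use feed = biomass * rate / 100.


Feeding rate fraction = 5.0% / 100 = 0.05
Daily feed = 4026 kg * 0.05 = 201.3 kg/day

201.3 kg/day


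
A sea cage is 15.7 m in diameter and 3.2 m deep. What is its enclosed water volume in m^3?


r = d/2 = 15.7/2 = 7.85 m
Base area = pi*r^2 = pi*7.85^2 = 193.59279 m^2
Volume = 193.59279 * 3.2 = 619.497 m^3

619.497 m^3


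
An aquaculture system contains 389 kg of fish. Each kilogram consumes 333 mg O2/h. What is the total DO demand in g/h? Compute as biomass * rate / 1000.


Total O2 consumption (mg/h) = 389 kg * 333 mg/(kg*h) = 129537 mg/h
Convert to g/h: 129537 / 1000 = 129.537 g/h

129.537 g/h


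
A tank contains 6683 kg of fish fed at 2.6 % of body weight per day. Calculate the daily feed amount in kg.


Feeding rate fraction = 2.6% / 100 = 0.026
Daily feed = 6683 kg * 0.026 = 173.758 kg/day

173.758 kg/day


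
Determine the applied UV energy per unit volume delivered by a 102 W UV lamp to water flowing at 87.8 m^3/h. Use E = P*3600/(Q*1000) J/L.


Energy delivered per hour = 102 W * 3600 s = 367200 J/h
Volume treated per hour = 87.8 m^3/h * 1000 = 87800 L/h
dose = 367200 / 87800 = 4.18223 J/L

4.18223 J/L


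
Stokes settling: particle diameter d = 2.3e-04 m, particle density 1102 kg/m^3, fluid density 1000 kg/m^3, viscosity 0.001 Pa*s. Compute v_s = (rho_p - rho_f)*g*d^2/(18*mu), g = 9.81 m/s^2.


Density difference: rho_p - rho_f = 1102 - 1000 = 102 kg/m^3
d^2 = (2.3e-04)^2 = 5.29e-08 m^2
Numerator = (rho_p - rho_f) * g * d^2 = 102 * 9.81 * 5.29e-08 = 5.2932798e-05
Denominator = 18 * mu = 18 * 0.001 = 0.018
v_s = 5.2932798e-05 / 0.018 = 0.00294071 m/s
Check: Re = rho_f * v_s * d / mu = 1000 * 0.00294071 * 2.3e-04 / 0.001 = 0.676 < 1, so Stokes' law applies.

0.00294071 m/s


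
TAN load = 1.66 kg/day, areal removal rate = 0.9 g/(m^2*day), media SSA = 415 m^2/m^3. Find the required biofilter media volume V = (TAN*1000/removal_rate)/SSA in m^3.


A = 1.66*1000 / 0.9 = 1844.4444 m^2
V = 1844.4444 / 415 = 4.44444

4.44444 m^3


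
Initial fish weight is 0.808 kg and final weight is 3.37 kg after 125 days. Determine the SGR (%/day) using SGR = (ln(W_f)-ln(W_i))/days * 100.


ln(W_f) = ln(3.37) = 1.2149127
ln(W_i) = ln(0.808) = -0.21319322
ln(W_f) - ln(W_i) = 1.2149127 - -0.21319322 = 1.4281059
SGR = 1.4281059 / 125 * 100 = 1.14248 %/day

1.14248 %/day


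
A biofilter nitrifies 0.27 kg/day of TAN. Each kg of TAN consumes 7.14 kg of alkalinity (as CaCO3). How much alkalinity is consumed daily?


Alkalinity factor: 7.14 kg CaCO3 consumed per kg TAN nitrified
alk = 0.27 kg TAN * 7.14 = 1.9278 kg CaCO3/day

1.9278 kg CaCO3/day


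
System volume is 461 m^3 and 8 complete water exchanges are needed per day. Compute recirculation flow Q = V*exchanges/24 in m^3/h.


Daily recirculation volume = 461 m^3 * 8 = 3688 m^3/day
Flow rate Q = daily volume / 24 h = 3688 / 24 = 153.667 m^3/h

153.667 m^3/h


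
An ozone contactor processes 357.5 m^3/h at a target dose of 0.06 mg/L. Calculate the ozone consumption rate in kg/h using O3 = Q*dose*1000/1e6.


O3 demand (mg/h) = Q * dose * 1000 = 357.5 * 0.06 * 1000 = 21450 mg/h
Convert mg to kg: 21450 / 1e6 = 0.02145 kg/h

0.02145 kg/h


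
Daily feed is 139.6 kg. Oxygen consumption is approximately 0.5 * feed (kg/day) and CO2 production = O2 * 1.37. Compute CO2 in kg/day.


O2 = 139.6 * 0.5 = 69.8
CO2 = 69.8 * 1.37 = 95.626

95.626 kg/day


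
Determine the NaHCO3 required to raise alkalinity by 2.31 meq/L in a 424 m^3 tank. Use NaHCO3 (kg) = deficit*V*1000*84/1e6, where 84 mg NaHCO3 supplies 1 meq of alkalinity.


Tank volume in L = 424 m^3 * 1000 = 424000 L
Total meq required = 2.31 meq/L * 424000 L = 979440 meq
NaHCO3 mass = 979440 meq * 84 mg/meq / 1e6 = 82.273 kg

82.273 kg


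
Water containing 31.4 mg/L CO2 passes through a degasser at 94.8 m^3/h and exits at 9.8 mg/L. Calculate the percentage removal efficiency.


CO2_out / CO2_in = 9.8 / 31.4 = 0.31210191
Fraction remaining = 0.31210191
efficiency = (1 - 0.31210191) * 100 = 68.7898 %

68.7898 %


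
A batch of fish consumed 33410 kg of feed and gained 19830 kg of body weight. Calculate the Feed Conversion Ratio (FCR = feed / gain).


FCR = feed consumed / weight gained
FCR = 33410 kg / 19830 kg = 1.68482

1.68482


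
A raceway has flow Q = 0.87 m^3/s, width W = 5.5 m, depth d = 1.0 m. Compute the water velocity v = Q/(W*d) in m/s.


Cross-sectional area = W * d = 5.5 * 1.0 = 5.5 m^2
Velocity = Q / A = 0.87 / 5.5 = 0.158182 m/s

0.158182 m/s


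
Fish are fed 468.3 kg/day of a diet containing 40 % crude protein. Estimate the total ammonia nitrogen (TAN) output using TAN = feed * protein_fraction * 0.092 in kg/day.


Protein in feed = 468.3 * 40/100 = 187.32 kg/day
TAN = protein * 0.092 = 187.32 * 0.092 = 17.23344 kg/day

17.23344 kg/day


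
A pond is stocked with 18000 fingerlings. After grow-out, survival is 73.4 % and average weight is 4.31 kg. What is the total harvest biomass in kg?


Survivors = 18000 * 73.4/100 = 13212 fish
Harvest biomass = survivors * W_f = 13212 * 4.31 = 56943.72 kg

56943.72 kg


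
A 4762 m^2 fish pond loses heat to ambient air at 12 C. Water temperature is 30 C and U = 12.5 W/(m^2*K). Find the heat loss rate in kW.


Temperature difference dT = 30 - 12 = 18 K
Heat loss (W) = U * A * dT = 12.5 * 4762 * 18 = 1071450 W
Convert to kW: 1071450 / 1000 = 1071.45 kW

1071.45 kW


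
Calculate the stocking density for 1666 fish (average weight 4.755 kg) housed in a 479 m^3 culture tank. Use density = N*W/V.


Total biomass = 1666 fish * 4.755 kg = 7921.83 kg
Density = total biomass / volume = 7921.83 / 479 = 16.5383 kg/m^3

16.5383 kg/m^3


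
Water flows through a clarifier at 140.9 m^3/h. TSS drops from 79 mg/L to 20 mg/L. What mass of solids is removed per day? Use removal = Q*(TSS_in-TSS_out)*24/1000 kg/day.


Concentration drop: TSS_in - TSS_out = 79 - 20 = 59 mg/L
Hourly solids removed = Q * dTSS = 140.9 m^3/h * 59 mg/L = 8313.1 g/h  (m^3/h * mg/L = g/h)
Daily solids removed = 8313.1 * 24 = 199514.4 g/day
Convert g to kg: 199514.4 / 1000 = 199.5144 kg/day

199.5144 kg/day


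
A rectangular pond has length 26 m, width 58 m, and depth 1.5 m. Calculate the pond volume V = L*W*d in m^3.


Base area = L * W = 26 * 58 = 1508 m^2
Volume = area * depth = 1508 * 1.5 = 2262 m^3

2262 m^3


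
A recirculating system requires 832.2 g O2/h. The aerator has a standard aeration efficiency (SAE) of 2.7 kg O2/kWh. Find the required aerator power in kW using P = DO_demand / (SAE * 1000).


SAE in g O2/kWh = 2.7 * 1000 = 2700 g/kWh
P = DO_demand / SAE_g = 832.2 / 2700 = 0.308222 kW

0.308222 kW


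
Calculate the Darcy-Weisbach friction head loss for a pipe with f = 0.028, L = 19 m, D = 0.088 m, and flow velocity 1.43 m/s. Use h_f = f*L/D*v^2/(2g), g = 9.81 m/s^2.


v^2 = 1.43^2 = 2.0449 m^2/s^2
L/D = 19/0.088 = 215.90909
h_f = f*(L/D)*v^2/(2g) = 0.028 * 215.90909 * 2.0449 / 19.62 = 0.630089 m

0.630089 m


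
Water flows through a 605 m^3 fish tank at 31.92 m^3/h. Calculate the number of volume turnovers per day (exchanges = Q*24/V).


Daily flow volume = 31.92 m^3/h * 24 h = 766.08 m^3/day
Exchanges = daily flow / tank volume = 766.08 / 605 = 1.26625 exchanges/day

1.26625 exchanges/day


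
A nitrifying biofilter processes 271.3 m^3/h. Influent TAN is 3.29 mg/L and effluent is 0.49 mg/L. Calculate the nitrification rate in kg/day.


Concentration drop: TAN_in - TAN_out = 3.29 - 0.49 = 2.8 mg/L
Hourly TAN removed = Q * dTAN = 271.3 m^3/h * 2.8 mg/L = 759.64 g/h  (m^3/h * mg/L = g/h)
Daily TAN removed = 759.64 * 24 = 18231.36 g/day
Convert to kg/day: 18231.36 / 1000 = 18.23136 kg/day

18.23136 kg/day


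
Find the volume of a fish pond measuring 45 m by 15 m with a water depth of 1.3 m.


Base area = L * W = 45 * 15 = 675 m^2
Volume = area * depth = 675 * 1.3 = 877.5 m^3

877.5 m^3


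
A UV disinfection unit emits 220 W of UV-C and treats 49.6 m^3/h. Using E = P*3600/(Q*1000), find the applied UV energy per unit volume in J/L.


Energy delivered per hour = 220 W * 3600 s = 792000 J/h
Volume treated per hour = 49.6 m^3/h * 1000 = 49600 L/h
dose = 792000 / 49600 = 15.9677 J/L

15.9677 J/L


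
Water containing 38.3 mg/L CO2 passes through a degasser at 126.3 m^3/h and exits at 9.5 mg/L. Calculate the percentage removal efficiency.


CO2_out / CO2_in = 9.5 / 38.3 = 0.24804178
Fraction remaining = 0.24804178
efficiency = (1 - 0.24804178) * 100 = 75.1958 %

75.1958 %


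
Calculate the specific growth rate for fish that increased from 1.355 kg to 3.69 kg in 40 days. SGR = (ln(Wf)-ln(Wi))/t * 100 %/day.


ln(W_f) = ln(3.69) = 1.3056265
ln(W_i) = ln(1.355) = 0.30380145
ln(W_f) - ln(W_i) = 1.3056265 - 0.30380145 = 1.0018251
SGR = 1.0018251 / 40 * 100 = 2.50456 %/day

2.50456 %/day


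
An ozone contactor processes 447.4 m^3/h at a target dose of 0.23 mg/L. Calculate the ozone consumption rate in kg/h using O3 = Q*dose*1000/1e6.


O3 demand (mg/h) = Q * dose * 1000 = 447.4 * 0.23 * 1000 = 102902 mg/h
Convert mg to kg: 102902 / 1e6 = 0.102902 kg/h

0.102902 kg/h


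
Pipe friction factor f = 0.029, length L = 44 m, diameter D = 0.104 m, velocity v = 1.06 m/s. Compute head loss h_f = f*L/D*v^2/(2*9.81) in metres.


v^2 = 1.06^2 = 1.1236 m^2/s^2
L/D = 44/0.104 = 423.07692
h_f = f*(L/D)*v^2/(2g) = 0.029 * 423.07692 * 1.1236 / 19.62 = 0.702635 m

0.702635 m


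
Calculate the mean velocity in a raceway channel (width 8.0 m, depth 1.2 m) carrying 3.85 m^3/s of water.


Cross-sectional area = W * d = 8.0 * 1.2 = 9.6 m^2
Velocity = Q / A = 3.85 / 9.6 = 0.401042 m/s

0.401042 m/s


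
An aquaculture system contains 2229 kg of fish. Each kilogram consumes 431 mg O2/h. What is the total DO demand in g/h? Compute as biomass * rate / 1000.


Total O2 consumption (mg/h) = 2229 kg * 431 mg/(kg*h) = 960699 mg/h
Convert to g/h: 960699 / 1000 = 960.699 g/h

960.699 g/h


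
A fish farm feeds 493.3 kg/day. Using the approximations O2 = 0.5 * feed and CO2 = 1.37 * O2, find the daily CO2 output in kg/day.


O2 = 493.3 * 0.5 = 246.65
CO2 = 246.65 * 1.37 = 337.9105

337.9105 kg/day


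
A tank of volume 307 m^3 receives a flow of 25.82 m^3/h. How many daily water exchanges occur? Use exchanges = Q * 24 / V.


Daily flow volume = 25.82 m^3/h * 24 h = 619.68 m^3/day
Exchanges = daily flow / tank volume = 619.68 / 307 = 2.0185 exchanges/day

2.0185 exchanges/day


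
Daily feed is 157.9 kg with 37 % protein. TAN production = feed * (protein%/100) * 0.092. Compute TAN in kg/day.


Protein in feed = 157.9 * 37/100 = 58.423 kg/day
TAN = protein * 0.092 = 58.423 * 0.092 = 5.374916 kg/day

5.374916 kg/day


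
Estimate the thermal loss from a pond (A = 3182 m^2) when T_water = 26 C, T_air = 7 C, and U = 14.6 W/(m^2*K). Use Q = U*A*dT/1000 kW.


Temperature difference dT = 26 - 7 = 19 K
Heat loss (W) = U * A * dT = 14.6 * 3182 * 19 = 882686.8 W
Convert to kW: 882686.8 / 1000 = 882.6868 kW

882.6868 kW


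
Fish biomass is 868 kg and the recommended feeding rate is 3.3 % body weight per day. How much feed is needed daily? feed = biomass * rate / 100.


Feeding rate fraction = 3.3% / 100 = 0.033
Daily feed = 868 kg * 0.033 = 28.644 kg/day

28.644 kg/day


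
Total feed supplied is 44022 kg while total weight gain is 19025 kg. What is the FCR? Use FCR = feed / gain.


FCR = feed consumed / weight gained
FCR = 44022 kg / 19025 kg = 2.3139

2.3139


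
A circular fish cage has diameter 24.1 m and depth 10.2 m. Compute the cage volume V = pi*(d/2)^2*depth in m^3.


r = d/2 = 24.1/2 = 12.05 m
Base area = pi*r^2 = pi*12.05^2 = 456.16711 m^2
Volume = 456.16711 * 10.2 = 4652.9 m^3

4652.9 m^3


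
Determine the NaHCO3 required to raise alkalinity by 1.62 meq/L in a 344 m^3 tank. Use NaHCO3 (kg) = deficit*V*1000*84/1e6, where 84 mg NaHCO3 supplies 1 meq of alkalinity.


Tank volume in L = 344 m^3 * 1000 = 344000 L
Total meq required = 1.62 meq/L * 344000 L = 557280 meq
NaHCO3 mass = 557280 meq * 84 mg/meq / 1e6 = 46.8115 kg

46.8115 kg


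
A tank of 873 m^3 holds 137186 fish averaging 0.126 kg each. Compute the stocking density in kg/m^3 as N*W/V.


Total biomass = 137186 fish * 0.126 kg = 17285.436 kg
Density = total biomass / volume = 17285.436 / 873 = 19.8 kg/m^3

19.8 kg/m^3


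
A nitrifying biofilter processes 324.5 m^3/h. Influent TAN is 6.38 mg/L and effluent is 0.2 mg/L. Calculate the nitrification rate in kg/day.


Concentration drop: TAN_in - TAN_out = 6.38 - 0.2 = 6.18 mg/L
Hourly TAN removed = Q * dTAN = 324.5 m^3/h * 6.18 mg/L = 2005.41 g/h  (m^3/h * mg/L = g/h)
Daily TAN removed = 2005.41 * 24 = 48129.84 g/day
Convert to kg/day: 48129.84 / 1000 = 48.12984 kg/day

48.12984 kg/day


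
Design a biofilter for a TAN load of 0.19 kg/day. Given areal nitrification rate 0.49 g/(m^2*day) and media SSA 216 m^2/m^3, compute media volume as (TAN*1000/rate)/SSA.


A = 0.19*1000 / 0.49 = 387.7551 m^2
V = 387.7551 / 216 = 1.79516

1.79516 m^3


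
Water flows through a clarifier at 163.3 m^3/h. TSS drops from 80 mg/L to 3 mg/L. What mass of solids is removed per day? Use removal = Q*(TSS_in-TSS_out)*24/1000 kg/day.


Concentration drop: TSS_in - TSS_out = 80 - 3 = 77 mg/L
Hourly solids removed = Q * dTSS = 163.3 m^3/h * 77 mg/L = 12574.1 g/h  (m^3/h * mg/L = g/h)
Daily solids removed = 12574.1 * 24 = 301778.4 g/day
Convert g to kg: 301778.4 / 1000 = 301.7784 kg/day

301.7784 kg/day


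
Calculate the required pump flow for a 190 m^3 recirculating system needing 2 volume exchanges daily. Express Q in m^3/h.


Daily recirculation volume = 190 m^3 * 2 = 380 m^3/day
Flow rate Q = daily volume / 24 h = 380 / 24 = 15.8333 m^3/h

15.8333 m^3/h


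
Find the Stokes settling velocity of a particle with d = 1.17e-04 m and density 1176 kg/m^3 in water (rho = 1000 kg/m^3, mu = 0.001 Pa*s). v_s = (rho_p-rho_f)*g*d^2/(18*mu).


Density difference: rho_p - rho_f = 1176 - 1000 = 176 kg/m^3
d^2 = (1.17e-04)^2 = 1.3689e-08 m^2
Numerator = (rho_p - rho_f) * g * d^2 = 176 * 9.81 * 1.3689e-08 = 2.363488e-05
Denominator = 18 * mu = 18 * 0.001 = 0.018
v_s = 2.363488e-05 / 0.018 = 0.00131305 m/s
Check: Re = rho_f * v_s * d / mu = 1000 * 0.00131305 * 1.17e-04 / 0.001 = 0.154 < 1, so Stokes' law applies.

0.00131305 m/s


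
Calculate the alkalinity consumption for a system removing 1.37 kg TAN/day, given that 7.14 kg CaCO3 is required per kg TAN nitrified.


Alkalinity factor: 7.14 kg CaCO3 consumed per kg TAN nitrified
alk = 1.37 kg TAN * 7.14 = 9.7818 kg CaCO3/day

9.7818 kg CaCO3/day


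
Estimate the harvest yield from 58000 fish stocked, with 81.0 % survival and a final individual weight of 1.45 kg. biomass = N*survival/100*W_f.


Survivors = 58000 * 81.0/100 = 46980 fish
Harvest biomass = survivors * W_f = 46980 * 1.45 = 68121 kg

68121 kg


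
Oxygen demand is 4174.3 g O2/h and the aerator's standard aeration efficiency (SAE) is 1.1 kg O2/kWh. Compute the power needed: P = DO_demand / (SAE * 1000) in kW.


SAE in g O2/kWh = 1.1 * 1000 = 1100 g/kWh
P = DO_demand / SAE_g = 4174.3 / 1100 = 3.79482 kW

3.79482 kW


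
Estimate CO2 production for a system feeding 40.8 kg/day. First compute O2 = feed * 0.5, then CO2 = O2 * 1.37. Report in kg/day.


O2 = 40.8 * 0.5 = 20.4
CO2 = 20.4 * 1.37 = 27.948

27.948 kg/day


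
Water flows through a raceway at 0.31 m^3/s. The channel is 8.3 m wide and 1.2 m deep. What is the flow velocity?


Cross-sectional area = W * d = 8.3 * 1.2 = 9.96 m^2
Velocity = Q / A = 0.31 / 9.96 = 0.0311245 m/s

0.0311245 m/s


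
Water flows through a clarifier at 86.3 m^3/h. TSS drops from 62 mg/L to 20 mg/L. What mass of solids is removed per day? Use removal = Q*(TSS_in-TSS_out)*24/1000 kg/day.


Concentration drop: TSS_in - TSS_out = 62 - 20 = 42 mg/L
Hourly solids removed = Q * dTSS = 86.3 m^3/h * 42 mg/L = 3624.6 g/h  (m^3/h * mg/L = g/h)
Daily solids removed = 3624.6 * 24 = 86990.4 g/day
Convert g to kg: 86990.4 / 1000 = 86.9904 kg/day

86.9904 kg/day
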